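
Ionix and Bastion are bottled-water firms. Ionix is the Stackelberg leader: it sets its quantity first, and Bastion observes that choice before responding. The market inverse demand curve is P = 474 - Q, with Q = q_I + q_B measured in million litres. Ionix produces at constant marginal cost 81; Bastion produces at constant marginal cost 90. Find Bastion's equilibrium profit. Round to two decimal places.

8372.25

The follower Bastion best-responds to any q_I: π_B = (474 - Q)q_B - 90q_B.
Follower FOC: 384 - q_I - 2q_B = 0, so q_B(q_I) = (384 - q_I)/2.
Ionix substitutes q_B(q_I) into its own profit: π_I = q_I(474 - q_I - (384 - q_I)/2) - 81q_I = (282 - (1/2)q_I)q_I - 81q_I.
Maximising: ∂π_I/∂q_I = 201 - q_I = 0, giving q_I = 201.
Then q_B = (384 - 201)/2 = 183/2.
Price P = 474 - 585/2 = 363/2.
Bastion's profit: (363/2 - 90)·(183/2) = 8372.2500.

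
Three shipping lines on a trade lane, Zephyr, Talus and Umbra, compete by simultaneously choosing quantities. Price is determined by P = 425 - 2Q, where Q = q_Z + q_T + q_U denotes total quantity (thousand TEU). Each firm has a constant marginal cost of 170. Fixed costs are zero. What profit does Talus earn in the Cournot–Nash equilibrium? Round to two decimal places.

2032.03

Each firm earns π_i = (425 - 2Q)q_i - 170q_i.
First-order condition (treating rivals' output as given): 255 - 4q_i - 2·Σ_{j≠i} q_j = 0.
With identical firms every q_j equals q_i, so Σ_{j≠i} q_j = 2q_i and 255 = 8q_i, giving q_i = 255/8.
Price P = 425 - 2·(765/8) = 935/4.
Talus's profit: (935/4 - 170)·(255/8) = 2032.0313.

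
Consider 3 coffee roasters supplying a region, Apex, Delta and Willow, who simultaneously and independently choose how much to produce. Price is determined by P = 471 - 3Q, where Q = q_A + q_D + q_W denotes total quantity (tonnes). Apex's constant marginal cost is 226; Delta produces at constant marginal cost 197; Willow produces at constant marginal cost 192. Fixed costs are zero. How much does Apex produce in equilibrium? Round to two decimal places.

15.17

Apex's profit: π_A = (471 - 3Q)q_A - (226q_A). Setting ∂π_A/∂q_A = 0: 245 - 6q_A - 3(q_D + q_W) = 0.
Delta's profit: π_D = (471 - 3Q)q_D - (197q_D). Setting ∂π_D/∂q_D = 0: 274 - 6q_D - 3(q_A + q_W) = 0.
Willow's profit: π_W = (471 - 3Q)q_W - (192q_W). Setting ∂π_W/∂q_W = 0: 279 - 6q_W - 3(q_A + q_D) = 0.
Adding the 3 conditions: 798 − 6Q − 6Q = 0, i.e. Q = 133/2.
Back-substituting: q_A = (245 − 399/2)/3 = 91/6, q_D = (274 − 399/2)/3 = 149/6, q_W = (279 − 399/2)/3 = 53/2.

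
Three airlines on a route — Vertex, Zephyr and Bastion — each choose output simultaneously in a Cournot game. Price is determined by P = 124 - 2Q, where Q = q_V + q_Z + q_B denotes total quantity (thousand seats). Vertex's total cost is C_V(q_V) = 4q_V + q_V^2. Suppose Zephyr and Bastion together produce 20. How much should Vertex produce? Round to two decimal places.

With rivals' combined output fixed at 20, Vertex's profit is π_V = (124 - 2·20 - 2q_V)q_V - (4q_V + q_V²) = (84 - 2q_V)q_V - (4q_V + q_V²).
∂π_V/∂q_V = 80 - 6q_V = 0, so q_V = 40/3.

13.33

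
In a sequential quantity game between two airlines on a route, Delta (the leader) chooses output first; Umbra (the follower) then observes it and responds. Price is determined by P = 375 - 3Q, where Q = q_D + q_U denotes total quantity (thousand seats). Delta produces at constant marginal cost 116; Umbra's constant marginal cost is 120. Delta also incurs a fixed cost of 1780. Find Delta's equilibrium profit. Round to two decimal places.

1102.04

Solve by backward induction. Given q_D, the follower Umbra maximises π_U = (375 - 3q_D - 3q_U)q_U - 120q_U.
Setting the follower's marginal profit to zero, 255 - 3q_D - 6q_U = 0, i.e. q_U = (255 - 3q_D)/6.
Delta substitutes q_U(q_D) into its own profit: π_D = q_D(375 - 3q_D - (255 - 3q_D)/2) - 116q_D = (495/2 - (3/2)q_D)q_D - 116q_D.
Leader FOC: 263/2 - 3q_D = 0, so q_D = 263/6.
Then q_U = (255 - 3·(263/6))/6 = 247/12.
Price P = 375 - 3·(773/12) = 727/4.
Delta's profit: (727/4 - 116)·(263/6) - 1780 = 1102.0417.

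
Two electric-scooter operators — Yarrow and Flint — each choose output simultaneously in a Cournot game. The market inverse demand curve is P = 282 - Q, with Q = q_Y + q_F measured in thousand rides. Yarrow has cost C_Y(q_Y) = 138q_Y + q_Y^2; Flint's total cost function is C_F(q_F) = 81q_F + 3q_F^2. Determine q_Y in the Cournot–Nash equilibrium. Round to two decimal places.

30.68

Yarrow's profit: π_Y = (282 - Q)q_Y - (138q_Y + q_Y²). Setting ∂π_Y/∂q_Y = 0: 144 - 4q_Y - (q_F) = 0.
Flint's profit: π_F = (282 - Q)q_F - (81q_F + 3q_F²). Setting ∂π_F/∂q_F = 0: 201 - 8q_F - (q_Y) = 0.
So q_Y = (144 - q_F)/4 and q_F = (201 - q_Y)/8.
Solving the pair: q_Y = 951/31, q_F = 660/31.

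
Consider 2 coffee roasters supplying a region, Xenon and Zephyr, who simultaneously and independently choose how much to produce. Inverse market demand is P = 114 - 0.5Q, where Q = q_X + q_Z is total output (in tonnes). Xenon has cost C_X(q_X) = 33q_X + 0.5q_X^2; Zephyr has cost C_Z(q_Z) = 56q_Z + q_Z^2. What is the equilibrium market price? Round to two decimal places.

Xenon's profit: π_X = (114 - 0.5Q)q_X - (33q_X + (1/2)q_X²). Setting ∂π_X/∂q_X = 0: 81 - 2q_X - (1/2)(q_Z) = 0.
Zephyr's first-order condition: 58 - 3q_Z - (1/2)(q_X) = 0.
Rearranging gives the reaction functions q_X = (81 - (1/2)q_Z)/2 and q_Z = (58 - (1/2)q_X)/3.
Solving the pair: q_X = 856/23, q_Z = 302/23.
Total output Q = 1158/23, so price P = 114 - (1/2)·(1158/23) = 88.8261.

88.83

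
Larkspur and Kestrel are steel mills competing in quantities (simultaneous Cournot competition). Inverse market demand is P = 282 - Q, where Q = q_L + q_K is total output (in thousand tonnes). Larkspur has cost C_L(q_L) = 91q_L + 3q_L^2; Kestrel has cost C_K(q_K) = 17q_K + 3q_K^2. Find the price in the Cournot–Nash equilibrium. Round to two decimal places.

Larkspur's profit: π_L = (282 - Q)q_L - (91q_L + 3q_L²). Setting ∂π_L/∂q_L = 0: 191 - 8q_L - (q_K) = 0.
Kestrel's profit: π_K = (282 - Q)q_K - (17q_K + 3q_K²). Setting ∂π_K/∂q_K = 0: 265 - 8q_K - (q_L) = 0.
So q_L = (191 - q_K)/8 and q_K = (265 - q_L)/8.
Solving the pair: q_L = 421/21, q_K = 643/21.
Total output Q = 152/3, so price P = 282 - 152/3 = 694/3.

231.33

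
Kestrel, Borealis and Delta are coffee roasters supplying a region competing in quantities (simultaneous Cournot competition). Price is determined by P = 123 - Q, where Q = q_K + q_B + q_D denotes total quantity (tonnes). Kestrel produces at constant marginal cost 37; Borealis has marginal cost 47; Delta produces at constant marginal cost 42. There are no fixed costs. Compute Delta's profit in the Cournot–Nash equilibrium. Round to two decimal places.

410.06

Kestrel's profit: π_K = (123 - Q)q_K - (37q_K). Setting ∂π_K/∂q_K = 0: 86 - 2q_K - (q_B + q_D) = 0.
Borealis's profit: π_B = (123 - Q)q_B - (47q_B). Setting ∂π_B/∂q_B = 0: 76 - 2q_B - (q_K + q_D) = 0.
Delta's profit: π_D = (123 - Q)q_D - (42q_D). Setting ∂π_D/∂q_D = 0: 81 - 2q_D - (q_K + q_B) = 0.
Adding the 3 first-order conditions: 243 − 4Q = 0, so Q = 243/4.
Back-substituting: q_K = (86 − 243/4) = 101/4, q_B = (76 − 243/4) = 61/4, q_D = (81 − 243/4) = 81/4.
Price P = 123 - 243/4 = 249/4.
Delta's profit: (249/4 - 42)·(81/4) = 410.0625.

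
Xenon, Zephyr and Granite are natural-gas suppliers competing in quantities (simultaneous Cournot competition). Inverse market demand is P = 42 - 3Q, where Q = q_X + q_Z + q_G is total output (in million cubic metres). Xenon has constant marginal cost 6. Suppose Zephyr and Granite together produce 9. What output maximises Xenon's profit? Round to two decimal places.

1.50

With rivals' combined output fixed at 9, Xenon's profit is π_X = (42 - 3·9 - 3q_X)q_X - (6q_X) = (15 - 3q_X)q_X - (6q_X).
∂π_X/∂q_X = 9 - 6q_X = 0, so q_X = 3/2.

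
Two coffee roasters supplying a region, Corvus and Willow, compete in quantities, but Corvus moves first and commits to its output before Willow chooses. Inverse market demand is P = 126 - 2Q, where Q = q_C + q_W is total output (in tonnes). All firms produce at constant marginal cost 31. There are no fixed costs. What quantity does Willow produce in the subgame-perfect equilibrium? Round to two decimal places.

Solve by backward induction. Given q_C, the follower Willow maximises π_W = (126 - 2q_C - 2q_W)q_W - 31q_W.
∂π_W/∂q_W = 95 - 2q_C - 4q_W = 0 gives the reaction function q_W = (95 - 2q_C)/4.
The leader anticipates this reaction. Substituting into P = 126 - 2Q gives P = 157/2 - q_C, so π_C = (157/2 - q_C)q_C - 31q_C.
The leader's first-order condition 95/2 - 2q_C = 0 yields q_C = 95/4.
Then q_W = (95 - 2·(95/4))/4 = 95/8.

11.88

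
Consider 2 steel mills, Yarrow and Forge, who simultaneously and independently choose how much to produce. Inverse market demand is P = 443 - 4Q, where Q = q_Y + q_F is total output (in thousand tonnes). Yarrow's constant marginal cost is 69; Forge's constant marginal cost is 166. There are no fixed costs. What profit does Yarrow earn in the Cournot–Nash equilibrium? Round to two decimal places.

6162.25

Yarrow's profit: π_Y = (443 - 4Q)q_Y - (69q_Y). Setting ∂π_Y/∂q_Y = 0: 374 - 8q_Y - 4(q_F) = 0.
Forge's first-order condition: 277 - 8q_F - 4(q_Y) = 0.
Best responses: q_Y = (374 - 4q_F)/8, q_F = (277 - 4q_Y)/8.
Solving the pair: q_Y = 157/4, q_F = 15.
Price P = 443 - 4·(217/4) = 226.
Yarrow's profit: (226 - 69)·(157/4) = 6162.2500.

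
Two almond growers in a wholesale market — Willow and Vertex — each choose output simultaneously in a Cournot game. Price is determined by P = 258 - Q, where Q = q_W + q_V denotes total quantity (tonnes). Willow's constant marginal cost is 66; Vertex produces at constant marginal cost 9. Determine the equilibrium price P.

Willow's profit: π_W = (258 - Q)q_W - (66q_W). Setting ∂π_W/∂q_W = 0: 192 - 2q_W - (q_V) = 0.
Vertex's profit: π_V = (258 - Q)q_V - (9q_V). Setting ∂π_V/∂q_V = 0: 249 - 2q_V - (q_W) = 0.
Rearranging gives the reaction functions q_W = (192 - q_V)/2 and q_V = (249 - q_W)/2.
Solving the pair: q_W = 45, q_V = 102.
Total output Q = 147, so price P = 258 - 147 = 111.

111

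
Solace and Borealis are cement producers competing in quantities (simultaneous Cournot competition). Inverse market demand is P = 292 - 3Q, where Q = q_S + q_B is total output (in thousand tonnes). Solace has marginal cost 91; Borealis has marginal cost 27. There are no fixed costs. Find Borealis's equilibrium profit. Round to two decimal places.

Solace's profit: π_S = (292 - 3Q)q_S - (91q_S). Setting ∂π_S/∂q_S = 0: 201 - 6q_S - 3(q_B) = 0.
Borealis's first-order condition: 265 - 6q_B - 3(q_S) = 0.
So q_S = (201 - 3q_B)/6 and q_B = (265 - 3q_S)/6.
Substituting one into the other gives q_S = 137/9 and q_B = 329/9.
Price P = 292 - 3·(466/9) = 410/3.
Borealis's profit: (410/3 - 27)·(329/9) = 4008.9259.

4008.93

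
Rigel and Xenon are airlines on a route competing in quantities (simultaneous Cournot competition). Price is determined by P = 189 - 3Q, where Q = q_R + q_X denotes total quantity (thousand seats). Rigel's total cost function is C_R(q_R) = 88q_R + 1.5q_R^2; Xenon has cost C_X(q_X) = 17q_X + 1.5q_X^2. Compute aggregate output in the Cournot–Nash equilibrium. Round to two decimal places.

22.75

Rigel's profit: π_R = (189 - 3Q)q_R - (88q_R + (3/2)q_R²). Setting ∂π_R/∂q_R = 0: 101 - 9q_R - 3(q_X) = 0.
Xenon's profit: π_X = (189 - 3Q)q_X - (17q_X + (3/2)q_X²). Setting ∂π_X/∂q_X = 0: 172 - 9q_X - 3(q_R) = 0.
Best responses: q_R = (101 - 3q_X)/9, q_X = (172 - 3q_R)/9.
Substituting one into the other gives q_R = 131/24 and q_X = 415/24.
Total output Q = 131/24 + 415/24 = 91/4.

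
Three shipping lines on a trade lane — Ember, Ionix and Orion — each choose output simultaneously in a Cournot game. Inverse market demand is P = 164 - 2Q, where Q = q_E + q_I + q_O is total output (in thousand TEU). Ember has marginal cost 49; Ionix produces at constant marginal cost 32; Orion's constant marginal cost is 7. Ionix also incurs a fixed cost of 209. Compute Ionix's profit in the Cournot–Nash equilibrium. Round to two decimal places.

Ember's profit: π_E = (164 - 2Q)q_E - (49q_E). Setting ∂π_E/∂q_E = 0: 115 - 4q_E - 2(q_I + q_O) = 0.
Ionix's profit: π_I = (164 - 2Q)q_I - (32q_I). Setting ∂π_I/∂q_I = 0: 132 - 4q_I - 2(q_E + q_O) = 0.
Orion's profit: π_O = (164 - 2Q)q_O - (7q_O). Setting ∂π_O/∂q_O = 0: 157 - 4q_O - 2(q_E + q_I) = 0.
Adding the 3 conditions: 404 − 4Q − 4Q = 0, i.e. Q = 101/2.
Back-substituting: q_E = (115 − 101)/2 = 7, q_I = (132 − 101)/2 = 31/2, q_O = (157 − 101)/2 = 28.
Price P = 164 - 2·(101/2) = 63.
Ionix's profit: (63 - 32)·(31/2) - 209 = 543/2.

271.50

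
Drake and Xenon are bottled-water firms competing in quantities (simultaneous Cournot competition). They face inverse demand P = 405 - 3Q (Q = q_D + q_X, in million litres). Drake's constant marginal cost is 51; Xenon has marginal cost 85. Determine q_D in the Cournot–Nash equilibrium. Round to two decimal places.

43.11

Drake's profit: π_D = (405 - 3Q)q_D - (51q_D). Setting ∂π_D/∂q_D = 0: 354 - 6q_D - 3(q_X) = 0.
Xenon's profit: π_X = (405 - 3Q)q_X - (85q_X). Setting ∂π_X/∂q_X = 0: 320 - 6q_X - 3(q_D) = 0.
Rearranging gives the reaction functions q_D = (354 - 3q_X)/6 and q_X = (320 - 3q_D)/6.
Solving the pair: q_D = 388/9, q_X = 286/9.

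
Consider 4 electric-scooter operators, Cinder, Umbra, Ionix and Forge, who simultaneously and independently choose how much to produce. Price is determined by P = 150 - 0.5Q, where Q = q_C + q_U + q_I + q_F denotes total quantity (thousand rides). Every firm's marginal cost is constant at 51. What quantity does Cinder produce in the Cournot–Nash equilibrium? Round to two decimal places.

Each firm earns π_i = (150 - 0.5Q)q_i - 51q_i.
Setting ∂π_i/∂q_i = 0 with rivals' quantities fixed: 99 - q_i - (1/2)·Σ_{j≠i} q_j = 0.
By symmetry each firm produces the same amount; substituting Σ_{j≠i} q_j = 3q_i yields q_i = 99/(5/2) = 198/5.

39.60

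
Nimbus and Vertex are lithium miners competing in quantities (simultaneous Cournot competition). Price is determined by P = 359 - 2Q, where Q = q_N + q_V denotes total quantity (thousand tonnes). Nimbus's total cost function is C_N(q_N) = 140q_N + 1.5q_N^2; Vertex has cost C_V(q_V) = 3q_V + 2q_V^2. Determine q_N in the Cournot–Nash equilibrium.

20

Nimbus's profit: π_N = (359 - 2Q)q_N - (140q_N + (3/2)q_N²). Setting ∂π_N/∂q_N = 0: 219 - 7q_N - 2(q_V) = 0.
Vertex's profit: π_V = (359 - 2Q)q_V - (3q_V + 2q_V²). Setting ∂π_V/∂q_V = 0: 356 - 8q_V - 2(q_N) = 0.
Best responses: q_N = (219 - 2q_V)/7, q_V = (356 - 2q_N)/8.
Solving the pair: q_N = 20, q_V = 79/2.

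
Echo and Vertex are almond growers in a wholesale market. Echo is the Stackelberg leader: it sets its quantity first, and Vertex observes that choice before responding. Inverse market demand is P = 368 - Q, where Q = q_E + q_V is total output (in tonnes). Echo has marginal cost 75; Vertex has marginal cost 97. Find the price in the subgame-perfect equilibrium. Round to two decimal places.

Solve by backward induction. Given q_E, the follower Vertex maximises π_V = (368 - q_E - q_V)q_V - 97q_V.
Setting the follower's marginal profit to zero, 271 - q_E - 2q_V = 0, i.e. q_V = (271 - q_E)/2.
The leader anticipates this reaction. Substituting into P = 368 - Q gives P = 465/2 - (1/2)q_E, so π_E = (465/2 - (1/2)q_E)q_E - 75q_E.
Maximising: ∂π_E/∂q_E = 315/2 - q_E = 0, giving q_E = 315/2.
Then q_V = (271 - 315/2)/2 = 227/4.
Total output Q = 857/4, so price P = 368 - 857/4 = 615/4.

153.75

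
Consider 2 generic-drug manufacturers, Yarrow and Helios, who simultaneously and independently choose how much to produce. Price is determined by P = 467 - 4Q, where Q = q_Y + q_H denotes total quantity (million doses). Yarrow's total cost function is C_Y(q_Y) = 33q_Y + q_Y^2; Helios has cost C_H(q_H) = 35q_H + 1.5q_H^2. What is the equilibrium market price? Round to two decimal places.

Yarrow's profit: π_Y = (467 - 4Q)q_Y - (33q_Y + q_Y²). Setting ∂π_Y/∂q_Y = 0: 434 - 10q_Y - 4(q_H) = 0.
Helios's first-order condition: 432 - 11q_H - 4(q_Y) = 0.
Rearranging gives the reaction functions q_Y = (434 - 4q_H)/10 and q_H = (432 - 4q_Y)/11.
Solving the pair: q_Y = 1523/47, q_H = 1292/47.
Total output Q = 59.8936, so price P = 467 - 4·59.8936 = 227.4255.

227.43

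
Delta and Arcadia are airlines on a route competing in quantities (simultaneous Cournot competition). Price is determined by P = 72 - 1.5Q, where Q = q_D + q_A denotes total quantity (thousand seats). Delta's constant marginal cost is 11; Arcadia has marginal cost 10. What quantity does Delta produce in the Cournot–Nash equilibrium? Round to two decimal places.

13.33

Delta's profit: π_D = (72 - 1.5Q)q_D - (11q_D). Setting ∂π_D/∂q_D = 0: 61 - 3q_D - (3/2)(q_A) = 0.
Arcadia's first-order condition: 62 - 3q_A - (3/2)(q_D) = 0.
So q_D = (61 - (3/2)q_A)/3 and q_A = (62 - (3/2)q_D)/3.
Substituting one into the other gives q_D = 40/3 and q_A = 14.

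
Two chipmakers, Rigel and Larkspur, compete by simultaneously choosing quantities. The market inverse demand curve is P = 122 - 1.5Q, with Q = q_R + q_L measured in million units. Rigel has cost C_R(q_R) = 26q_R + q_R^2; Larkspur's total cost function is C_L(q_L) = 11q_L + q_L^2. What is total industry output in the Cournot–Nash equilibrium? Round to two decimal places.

Rigel's profit: π_R = (122 - 1.5Q)q_R - (26q_R + q_R²). Setting ∂π_R/∂q_R = 0: 96 - 5q_R - (3/2)(q_L) = 0.
Larkspur's profit: π_L = (122 - 1.5Q)q_L - (11q_L + q_L²). Setting ∂π_L/∂q_L = 0: 111 - 5q_L - (3/2)(q_R) = 0.
Best responses: q_R = (96 - (3/2)q_L)/5, q_L = (111 - (3/2)q_R)/5.
Solving the pair: q_R = 1254/91, q_L = 1644/91.
Total output Q = 1254/91 + 1644/91 = 414/13.

31.85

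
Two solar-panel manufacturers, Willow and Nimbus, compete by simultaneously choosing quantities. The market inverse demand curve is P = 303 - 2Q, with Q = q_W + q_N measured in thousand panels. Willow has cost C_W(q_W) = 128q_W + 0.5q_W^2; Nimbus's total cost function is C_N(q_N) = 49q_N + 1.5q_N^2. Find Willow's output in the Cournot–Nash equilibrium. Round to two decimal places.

23.13

Willow's profit: π_W = (303 - 2Q)q_W - (128q_W + (1/2)q_W²). Setting ∂π_W/∂q_W = 0: 175 - 5q_W - 2(q_N) = 0.
Nimbus's profit: π_N = (303 - 2Q)q_N - (49q_N + (3/2)q_N²). Setting ∂π_N/∂q_N = 0: 254 - 7q_N - 2(q_W) = 0.
So q_W = (175 - 2q_N)/5 and q_N = (254 - 2q_W)/7.
Substituting one into the other gives q_W = 717/31 and q_N = 920/31.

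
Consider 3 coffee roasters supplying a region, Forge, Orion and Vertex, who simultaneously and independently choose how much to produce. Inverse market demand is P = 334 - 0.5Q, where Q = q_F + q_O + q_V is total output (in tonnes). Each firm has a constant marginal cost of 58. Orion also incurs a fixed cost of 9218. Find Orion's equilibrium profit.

304

A representative firm's profit is π_i = q_i(334 - 0.5Q) - 58q_i.
First-order condition (treating rivals' output as given): 276 - q_i - (1/2)·Σ_{j≠i} q_j = 0.
With identical firms every q_j equals q_i, so Σ_{j≠i} q_j = 2q_i and 276 = 2q_i, giving q_i = 138.
Price P = 334 - (1/2)·414 = 127.
Orion's profit: (127 - 58)·138 - 9218 = 304.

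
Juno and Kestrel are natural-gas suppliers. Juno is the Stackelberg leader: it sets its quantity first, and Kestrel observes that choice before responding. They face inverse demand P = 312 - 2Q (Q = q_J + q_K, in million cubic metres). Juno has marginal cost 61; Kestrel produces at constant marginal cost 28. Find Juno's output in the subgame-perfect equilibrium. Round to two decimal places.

54.50

Solve by backward induction. Given q_J, the follower Kestrel maximises π_K = (312 - 2q_J - 2q_K)q_K - 28q_K.
Follower FOC: 284 - 2q_J - 4q_K = 0, so q_K(q_J) = (284 - 2q_J)/4.
The leader anticipates this reaction. Substituting into P = 312 - 2Q gives P = 170 - q_J, so π_J = (170 - q_J)q_J - 61q_J.
The leader's first-order condition 109 - 2q_J = 0 yields q_J = 109/2.
Then q_K = (284 - 2·(109/2))/4 = 175/4.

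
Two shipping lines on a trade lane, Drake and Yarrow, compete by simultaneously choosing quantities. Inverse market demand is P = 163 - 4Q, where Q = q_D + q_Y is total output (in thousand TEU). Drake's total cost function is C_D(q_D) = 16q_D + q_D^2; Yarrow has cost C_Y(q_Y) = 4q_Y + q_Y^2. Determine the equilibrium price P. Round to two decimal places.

Drake's profit: π_D = (163 - 4Q)q_D - (16q_D + q_D²). Setting ∂π_D/∂q_D = 0: 147 - 10q_D - 4(q_Y) = 0.
Yarrow's profit: π_Y = (163 - 4Q)q_Y - (4q_Y + q_Y²). Setting ∂π_Y/∂q_Y = 0: 159 - 10q_Y - 4(q_D) = 0.
So q_D = (147 - 4q_Y)/10 and q_Y = (159 - 4q_D)/10.
Substituting one into the other gives q_D = 139/14 and q_Y = 167/14.
Total output Q = 153/7, so price P = 163 - 4·(153/7) = 529/7.

75.57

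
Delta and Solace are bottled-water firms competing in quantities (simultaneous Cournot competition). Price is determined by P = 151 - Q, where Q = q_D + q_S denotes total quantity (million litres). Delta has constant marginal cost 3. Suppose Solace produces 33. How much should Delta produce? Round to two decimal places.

57.50

With the rival's output fixed at 33, Delta's profit is π_D = (151 - 33 - q_D)q_D - (3q_D) = (118 - q_D)q_D - (3q_D).
∂π_D/∂q_D = 115 - 2q_D = 0, so q_D = 115/2.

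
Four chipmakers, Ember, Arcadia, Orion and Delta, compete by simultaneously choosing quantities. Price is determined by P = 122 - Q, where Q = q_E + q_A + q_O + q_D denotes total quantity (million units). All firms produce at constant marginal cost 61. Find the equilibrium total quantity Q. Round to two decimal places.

48.80

Each firm earns π_i = (122 - Q)q_i - 61q_i.
Setting ∂π_i/∂q_i = 0 with rivals' quantities fixed: 61 - 2q_i - Σ_{j≠i} q_j = 0.
With identical firms every q_j equals q_i, so Σ_{j≠i} q_j = 3q_i and 61 = 5q_i, giving q_i = 61/5.
Total output Q = 61/5 + 61/5 + 61/5 + 61/5 = 244/5.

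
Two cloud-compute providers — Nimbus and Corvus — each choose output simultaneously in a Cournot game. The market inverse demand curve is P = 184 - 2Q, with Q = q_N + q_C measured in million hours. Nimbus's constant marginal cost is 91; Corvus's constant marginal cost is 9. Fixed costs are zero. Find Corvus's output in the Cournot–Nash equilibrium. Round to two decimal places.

Nimbus's profit: π_N = (184 - 2Q)q_N - (91q_N). Setting ∂π_N/∂q_N = 0: 93 - 4q_N - 2(q_C) = 0.
Corvus's first-order condition: 175 - 4q_C - 2(q_N) = 0.
Best responses: q_N = (93 - 2q_C)/4, q_C = (175 - 2q_N)/4.
Substituting one into the other gives q_N = 11/6 and q_C = 257/6.

42.83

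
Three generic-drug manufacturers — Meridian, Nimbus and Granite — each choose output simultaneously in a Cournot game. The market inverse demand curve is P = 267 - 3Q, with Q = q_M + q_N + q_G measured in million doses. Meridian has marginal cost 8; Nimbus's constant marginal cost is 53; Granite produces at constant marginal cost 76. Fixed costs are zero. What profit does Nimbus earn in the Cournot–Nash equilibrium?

768

Meridian's profit: π_M = (267 - 3Q)q_M - (8q_M). Setting ∂π_M/∂q_M = 0: 259 - 6q_M - 3(q_N + q_G) = 0.
Nimbus's profit: π_N = (267 - 3Q)q_N - (53q_N). Setting ∂π_N/∂q_N = 0: 214 - 6q_N - 3(q_M + q_G) = 0.
Granite's first-order condition: 191 - 6q_G - 3(q_M + q_N) = 0.
Adding the 3 conditions: 664 − 6Q − 6Q = 0, i.e. Q = 166/3.
Back-substituting: q_M = (259 − 166)/3 = 31, q_N = (214 − 166)/3 = 16, q_G = (191 − 166)/3 = 25/3.
Price P = 267 - 3·(166/3) = 101.
Nimbus's profit: (101 - 53)·16 = 768.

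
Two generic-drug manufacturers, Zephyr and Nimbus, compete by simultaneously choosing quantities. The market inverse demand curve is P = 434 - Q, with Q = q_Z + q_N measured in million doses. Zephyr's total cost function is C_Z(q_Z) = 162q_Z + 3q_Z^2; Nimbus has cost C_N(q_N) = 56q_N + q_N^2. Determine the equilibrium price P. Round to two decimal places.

Zephyr's profit: π_Z = (434 - Q)q_Z - (162q_Z + 3q_Z²). Setting ∂π_Z/∂q_Z = 0: 272 - 8q_Z - (q_N) = 0.
Nimbus's profit: π_N = (434 - Q)q_N - (56q_N + q_N²). Setting ∂π_N/∂q_N = 0: 378 - 4q_N - (q_Z) = 0.
So q_Z = (272 - q_N)/8 and q_N = (378 - q_Z)/4.
Solving the pair: q_Z = 710/31, q_N = 88.7742.
Total output Q = 111.6774, so price P = 434 - 111.6774 = 322.3226.

322.32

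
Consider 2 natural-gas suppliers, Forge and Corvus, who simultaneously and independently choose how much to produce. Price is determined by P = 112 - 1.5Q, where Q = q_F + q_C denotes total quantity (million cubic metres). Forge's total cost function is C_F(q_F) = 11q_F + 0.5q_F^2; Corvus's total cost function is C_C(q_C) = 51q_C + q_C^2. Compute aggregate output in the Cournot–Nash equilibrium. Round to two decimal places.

28.51

Forge's profit: π_F = (112 - 1.5Q)q_F - (11q_F + (1/2)q_F²). Setting ∂π_F/∂q_F = 0: 101 - 4q_F - (3/2)(q_C) = 0.
Corvus's first-order condition: 61 - 5q_C - (3/2)(q_F) = 0.
Rearranging gives the reaction functions q_F = (101 - (3/2)q_C)/4 and q_C = (61 - (3/2)q_F)/5.
Substituting one into the other gives q_F = 1654/71 and q_C = 370/71.
Total output Q = 1654/71 + 370/71 = 28.5070.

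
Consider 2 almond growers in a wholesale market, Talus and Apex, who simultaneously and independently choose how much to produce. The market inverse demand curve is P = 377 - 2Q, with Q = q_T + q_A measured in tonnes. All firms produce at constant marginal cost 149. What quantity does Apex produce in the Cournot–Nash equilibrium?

A representative firm's profit is π_i = q_i(377 - 2Q) - 149q_i.
First-order condition (treating rivals' output as given): 228 - 4q_i - 2q_j = 0.
By symmetry each firm produces the same amount; substituting q_j = q_i yields q_i = 228/6 = 38.

38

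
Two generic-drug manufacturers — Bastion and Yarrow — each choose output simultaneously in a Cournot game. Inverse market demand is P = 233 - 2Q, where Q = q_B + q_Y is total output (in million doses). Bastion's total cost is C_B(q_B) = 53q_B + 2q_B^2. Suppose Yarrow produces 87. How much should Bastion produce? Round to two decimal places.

0.75

With the rival's output fixed at 87, Bastion's profit is π_B = (233 - 2·87 - 2q_B)q_B - (53q_B + 2q_B²) = (59 - 2q_B)q_B - (53q_B + 2q_B²).
∂π_B/∂q_B = 6 - 8q_B = 0, so q_B = 3/4.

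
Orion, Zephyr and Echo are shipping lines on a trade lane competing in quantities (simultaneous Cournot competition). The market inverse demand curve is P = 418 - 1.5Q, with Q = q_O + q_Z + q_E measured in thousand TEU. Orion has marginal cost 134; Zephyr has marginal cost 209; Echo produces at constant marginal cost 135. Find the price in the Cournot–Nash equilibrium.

224

Orion's profit: π_O = (418 - 1.5Q)q_O - (134q_O). Setting ∂π_O/∂q_O = 0: 284 - 3q_O - (3/2)(q_Z + q_E) = 0.
Zephyr's first-order condition: 209 - 3q_Z - (3/2)(q_O + q_E) = 0.
Echo's first-order condition: 283 - 3q_E - (3/2)(q_O + q_Z) = 0.
Adding the 3 conditions: 776 − 3Q − 3Q = 0, i.e. Q = 388/3.
Back-substituting: q_O = (284 − 194)/(3/2) = 60, q_Z = (209 − 194)/(3/2) = 10, q_E = (283 − 194)/(3/2) = 178/3.
Total output Q = 388/3, so price P = 418 - (3/2)·(388/3) = 224.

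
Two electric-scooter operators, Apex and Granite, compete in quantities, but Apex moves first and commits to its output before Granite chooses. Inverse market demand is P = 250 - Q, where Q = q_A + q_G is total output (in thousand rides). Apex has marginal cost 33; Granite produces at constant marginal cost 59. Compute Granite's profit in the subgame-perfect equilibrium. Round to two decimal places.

1207.56

Solve by backward induction. Given q_A, the follower Granite maximises π_G = (250 - q_A - q_G)q_G - 59q_G.
Setting the follower's marginal profit to zero, 191 - q_A - 2q_G = 0, i.e. q_G = (191 - q_A)/2.
Apex substitutes q_G(q_A) into its own profit: π_A = q_A(250 - q_A - (191 - q_A)/2) - 33q_A = (309/2 - (1/2)q_A)q_A - 33q_A.
Leader FOC: 243/2 - q_A = 0, so q_A = 243/2.
Then q_G = (191 - 243/2)/2 = 139/4.
Price P = 250 - 625/4 = 375/4.
Granite's profit: (375/4 - 59)·(139/4) = 1207.5625.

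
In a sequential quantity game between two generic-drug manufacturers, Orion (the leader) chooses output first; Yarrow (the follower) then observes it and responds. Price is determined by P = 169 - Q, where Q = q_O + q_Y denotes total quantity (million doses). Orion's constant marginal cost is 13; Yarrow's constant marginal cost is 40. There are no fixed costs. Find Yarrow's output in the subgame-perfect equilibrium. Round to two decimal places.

18.75

The follower Yarrow best-responds to any q_O: π_Y = (169 - Q)q_Y - 40q_Y.
Setting the follower's marginal profit to zero, 129 - q_O - 2q_Y = 0, i.e. q_Y = (129 - q_O)/2.
Orion substitutes q_Y(q_O) into its own profit: π_O = q_O(169 - q_O - (129 - q_O)/2) - 13q_O = (209/2 - (1/2)q_O)q_O - 13q_O.
The leader's first-order condition 183/2 - q_O = 0 yields q_O = 183/2.
Then q_Y = (129 - 183/2)/2 = 75/4.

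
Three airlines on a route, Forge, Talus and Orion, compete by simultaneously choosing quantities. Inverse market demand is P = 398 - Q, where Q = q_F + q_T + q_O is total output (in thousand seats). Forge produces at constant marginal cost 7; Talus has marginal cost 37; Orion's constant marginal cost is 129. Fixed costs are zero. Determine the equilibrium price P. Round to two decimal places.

142.75

Forge's profit: π_F = (398 - Q)q_F - (7q_F). Setting ∂π_F/∂q_F = 0: 391 - 2q_F - (q_T + q_O) = 0.
Talus's profit: π_T = (398 - Q)q_T - (37q_T). Setting ∂π_T/∂q_T = 0: 361 - 2q_T - (q_F + q_O) = 0.
Orion's profit: π_O = (398 - Q)q_O - (129q_O). Setting ∂π_O/∂q_O = 0: 269 - 2q_O - (q_F + q_T) = 0.
Adding the 3 conditions: 1021 − 2Q − 2Q = 0, i.e. Q = 1021/4.
Back-substituting: q_F = (391 − 1021/4) = 543/4, q_T = (361 − 1021/4) = 423/4, q_O = (269 − 1021/4) = 55/4.
Total output Q = 1021/4, so price P = 398 - 1021/4 = 571/4.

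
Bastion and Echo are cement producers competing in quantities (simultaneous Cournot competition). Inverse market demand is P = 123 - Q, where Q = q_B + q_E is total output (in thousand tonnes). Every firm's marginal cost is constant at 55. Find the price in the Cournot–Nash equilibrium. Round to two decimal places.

77.67

Each firm earns π_i = (123 - Q)q_i - 55q_i.
Setting ∂π_i/∂q_i = 0 with rivals' quantities fixed: 68 - 2q_i - q_j = 0.
With identical firms every q_j equals q_i, so q_j = q_i and 68 = 3q_i, giving q_i = 68/3.
Total output Q = 136/3, so price P = 123 - 136/3 = 233/3.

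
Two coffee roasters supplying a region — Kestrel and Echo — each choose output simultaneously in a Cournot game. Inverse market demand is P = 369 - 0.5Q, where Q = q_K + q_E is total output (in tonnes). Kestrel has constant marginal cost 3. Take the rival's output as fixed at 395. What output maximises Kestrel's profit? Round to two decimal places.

168.50

With the rival's output fixed at 395, Kestrel's profit is π_K = (369 - (1/2)·395 - (1/2)q_K)q_K - (3q_K) = (343/2 - (1/2)q_K)q_K - (3q_K).
∂π_K/∂q_K = 337/2 - q_K = 0, so q_K = 337/2.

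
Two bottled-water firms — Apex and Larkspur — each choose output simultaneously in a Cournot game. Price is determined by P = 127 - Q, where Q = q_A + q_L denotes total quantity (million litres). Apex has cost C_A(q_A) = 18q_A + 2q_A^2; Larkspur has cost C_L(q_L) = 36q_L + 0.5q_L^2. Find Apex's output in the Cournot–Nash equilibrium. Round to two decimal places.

Apex's profit: π_A = (127 - Q)q_A - (18q_A + 2q_A²). Setting ∂π_A/∂q_A = 0: 109 - 6q_A - (q_L) = 0.
Larkspur's first-order condition: 91 - 3q_L - (q_A) = 0.
Rearranging gives the reaction functions q_A = (109 - q_L)/6 and q_L = (91 - q_A)/3.
Substituting one into the other gives q_A = 236/17 and q_L = 437/17.

13.88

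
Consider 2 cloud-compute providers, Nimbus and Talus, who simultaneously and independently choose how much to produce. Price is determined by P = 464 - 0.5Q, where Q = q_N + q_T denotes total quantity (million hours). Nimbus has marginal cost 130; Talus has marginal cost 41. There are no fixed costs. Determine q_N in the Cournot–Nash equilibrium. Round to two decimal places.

163.33

Nimbus's profit: π_N = (464 - 0.5Q)q_N - (130q_N). Setting ∂π_N/∂q_N = 0: 334 - q_N - (1/2)(q_T) = 0.
Talus's profit: π_T = (464 - 0.5Q)q_T - (41q_T). Setting ∂π_T/∂q_T = 0: 423 - q_T - (1/2)(q_N) = 0.
So q_N = (334 - (1/2)q_T) and q_T = (423 - (1/2)q_N).
Substituting one into the other gives q_N = 490/3 and q_T = 1024/3.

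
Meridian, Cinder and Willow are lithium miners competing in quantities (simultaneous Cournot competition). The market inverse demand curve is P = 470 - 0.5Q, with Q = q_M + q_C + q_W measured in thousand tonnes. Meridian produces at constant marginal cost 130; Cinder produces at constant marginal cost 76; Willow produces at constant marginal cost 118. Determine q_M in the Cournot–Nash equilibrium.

Meridian's profit: π_M = (470 - 0.5Q)q_M - (130q_M). Setting ∂π_M/∂q_M = 0: 340 - q_M - (1/2)(q_C + q_W) = 0.
Cinder's profit: π_C = (470 - 0.5Q)q_C - (76q_C). Setting ∂π_C/∂q_C = 0: 394 - q_C - (1/2)(q_M + q_W) = 0.
Willow's first-order condition: 352 - q_W - (1/2)(q_M + q_C) = 0.
Summing all 3 equations gives 1086 − 2Q = 0, hence Q = 543.
Back-substituting: q_M = (340 − 543/2)/(1/2) = 137, q_C = (394 − 543/2)/(1/2) = 245, q_W = (352 − 543/2)/(1/2) = 161.

137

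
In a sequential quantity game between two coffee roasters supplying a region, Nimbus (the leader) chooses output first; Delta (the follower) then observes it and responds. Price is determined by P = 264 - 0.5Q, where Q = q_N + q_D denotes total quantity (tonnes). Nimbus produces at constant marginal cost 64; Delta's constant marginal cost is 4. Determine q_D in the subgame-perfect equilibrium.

190

The follower Delta best-responds to any q_N: π_D = (264 - 0.5Q)q_D - 4q_D.
∂π_D/∂q_D = 260 - (1/2)q_N - q_D = 0 gives the reaction function q_D = (260 - (1/2)q_N).
The leader anticipates this reaction. Substituting into P = 264 - 0.5Q gives P = 134 - (1/4)q_N, so π_N = (134 - (1/4)q_N)q_N - 64q_N.
The leader's first-order condition 70 - (1/2)q_N = 0 yields q_N = 140.
Then q_D = (260 - (1/2)·140) = 190.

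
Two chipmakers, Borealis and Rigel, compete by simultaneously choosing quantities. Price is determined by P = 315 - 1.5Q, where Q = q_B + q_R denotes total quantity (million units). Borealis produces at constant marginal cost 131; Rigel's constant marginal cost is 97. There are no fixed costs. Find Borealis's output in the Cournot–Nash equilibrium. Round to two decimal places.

Borealis's profit: π_B = (315 - 1.5Q)q_B - (131q_B). Setting ∂π_B/∂q_B = 0: 184 - 3q_B - (3/2)(q_R) = 0.
Rigel's profit: π_R = (315 - 1.5Q)q_R - (97q_R). Setting ∂π_R/∂q_R = 0: 218 - 3q_R - (3/2)(q_B) = 0.
Best responses: q_B = (184 - (3/2)q_R)/3, q_R = (218 - (3/2)q_B)/3.
Solving the pair: q_B = 100/3, q_R = 56.

33.33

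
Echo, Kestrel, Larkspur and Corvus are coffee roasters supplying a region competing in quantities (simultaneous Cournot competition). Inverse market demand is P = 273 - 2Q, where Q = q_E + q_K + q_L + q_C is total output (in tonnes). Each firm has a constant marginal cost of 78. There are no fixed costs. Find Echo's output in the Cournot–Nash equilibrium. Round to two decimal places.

19.50

Each firm earns π_i = (273 - 2Q)q_i - 78q_i.
Setting ∂π_i/∂q_i = 0 with rivals' quantities fixed: 195 - 4q_i - 2·Σ_{j≠i} q_j = 0.
By symmetry each firm produces the same amount; substituting Σ_{j≠i} q_j = 3q_i yields q_i = 195/10 = 39/2.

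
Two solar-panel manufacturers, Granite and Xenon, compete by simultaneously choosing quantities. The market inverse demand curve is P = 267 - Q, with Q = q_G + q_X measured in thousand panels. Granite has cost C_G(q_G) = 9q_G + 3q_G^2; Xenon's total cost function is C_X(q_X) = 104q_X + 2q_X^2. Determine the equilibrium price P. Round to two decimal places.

Granite's profit: π_G = (267 - Q)q_G - (9q_G + 3q_G²). Setting ∂π_G/∂q_G = 0: 258 - 8q_G - (q_X) = 0.
Xenon's profit: π_X = (267 - Q)q_X - (104q_X + 2q_X²). Setting ∂π_X/∂q_X = 0: 163 - 6q_X - (q_G) = 0.
So q_G = (258 - q_X)/8 and q_X = (163 - q_G)/6.
Solving the pair: q_G = 1385/47, q_X = 1046/47.
Total output Q = 51.7234, so price P = 267 - 51.7234 = 215.2766.

215.28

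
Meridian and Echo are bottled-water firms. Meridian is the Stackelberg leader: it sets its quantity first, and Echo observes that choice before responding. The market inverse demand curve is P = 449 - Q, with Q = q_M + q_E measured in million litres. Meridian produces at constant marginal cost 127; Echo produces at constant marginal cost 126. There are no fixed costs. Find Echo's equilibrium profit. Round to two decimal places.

6601.56

The follower Echo best-responds to any q_M: π_E = (449 - Q)q_E - 126q_E.
Follower FOC: 323 - q_M - 2q_E = 0, so q_E(q_M) = (323 - q_M)/2.
The leader anticipates this reaction. Substituting into P = 449 - Q gives P = 575/2 - (1/2)q_M, so π_M = (575/2 - (1/2)q_M)q_M - 127q_M.
The leader's first-order condition 321/2 - q_M = 0 yields q_M = 321/2.
Then q_E = (323 - 321/2)/2 = 325/4.
Price P = 449 - 967/4 = 829/4.
Echo's profit: (829/4 - 126)·(325/4) = 6601.5625.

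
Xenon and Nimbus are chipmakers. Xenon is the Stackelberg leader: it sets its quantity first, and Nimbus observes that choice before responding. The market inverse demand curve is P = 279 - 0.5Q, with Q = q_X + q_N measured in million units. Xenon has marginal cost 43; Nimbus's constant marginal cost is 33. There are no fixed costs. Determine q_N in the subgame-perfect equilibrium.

The follower Nimbus best-responds to any q_X: π_N = (279 - 0.5Q)q_N - 33q_N.
Setting the follower's marginal profit to zero, 246 - (1/2)q_X - q_N = 0, i.e. q_N = (246 - (1/2)q_X).
The leader anticipates this reaction. Substituting into P = 279 - 0.5Q gives P = 156 - (1/4)q_X, so π_X = (156 - (1/4)q_X)q_X - 43q_X.
Maximising: ∂π_X/∂q_X = 113 - (1/2)q_X = 0, giving q_X = 226.
Then q_N = (246 - (1/2)·226) = 133.

133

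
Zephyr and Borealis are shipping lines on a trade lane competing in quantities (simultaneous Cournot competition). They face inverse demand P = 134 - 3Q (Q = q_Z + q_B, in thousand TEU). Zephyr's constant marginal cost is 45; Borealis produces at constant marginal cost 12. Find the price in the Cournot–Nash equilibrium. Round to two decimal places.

Zephyr's profit: π_Z = (134 - 3Q)q_Z - (45q_Z). Setting ∂π_Z/∂q_Z = 0: 89 - 6q_Z - 3(q_B) = 0.
Borealis's first-order condition: 122 - 6q_B - 3(q_Z) = 0.
Best responses: q_Z = (89 - 3q_B)/6, q_B = (122 - 3q_Z)/6.
Substituting one into the other gives q_Z = 56/9 and q_B = 155/9.
Total output Q = 211/9, so price P = 134 - 3·(211/9) = 191/3.

63.67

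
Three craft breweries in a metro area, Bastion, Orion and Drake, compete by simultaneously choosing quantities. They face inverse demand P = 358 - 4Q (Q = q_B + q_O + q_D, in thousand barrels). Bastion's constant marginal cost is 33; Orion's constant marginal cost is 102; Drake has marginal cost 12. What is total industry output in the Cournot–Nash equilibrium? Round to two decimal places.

Bastion's profit: π_B = (358 - 4Q)q_B - (33q_B). Setting ∂π_B/∂q_B = 0: 325 - 8q_B - 4(q_O + q_D) = 0.
Orion's profit: π_O = (358 - 4Q)q_O - (102q_O). Setting ∂π_O/∂q_O = 0: 256 - 8q_O - 4(q_B + q_D) = 0.
Drake's first-order condition: 346 - 8q_D - 4(q_B + q_O) = 0.
Adding the 3 first-order conditions: 927 − 16Q = 0, so Q = 927/16.
Back-substituting: q_B = (325 − 927/4)/4 = 373/16, q_O = (256 − 927/4)/4 = 97/16, q_D = (346 − 927/4)/4 = 457/16.
Total output Q = 373/16 + 97/16 + 457/16 = 927/16.

57.94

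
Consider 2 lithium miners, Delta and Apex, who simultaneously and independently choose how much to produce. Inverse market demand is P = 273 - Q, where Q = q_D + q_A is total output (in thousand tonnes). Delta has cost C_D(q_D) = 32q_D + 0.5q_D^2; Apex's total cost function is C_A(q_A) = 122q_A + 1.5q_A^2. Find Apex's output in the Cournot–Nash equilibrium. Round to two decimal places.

15.14

Delta's profit: π_D = (273 - Q)q_D - (32q_D + (1/2)q_D²). Setting ∂π_D/∂q_D = 0: 241 - 3q_D - (q_A) = 0.
Apex's first-order condition: 151 - 5q_A - (q_D) = 0.
Rearranging gives the reaction functions q_D = (241 - q_A)/3 and q_A = (151 - q_D)/5.
Solving the pair: q_D = 527/7, q_A = 106/7.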